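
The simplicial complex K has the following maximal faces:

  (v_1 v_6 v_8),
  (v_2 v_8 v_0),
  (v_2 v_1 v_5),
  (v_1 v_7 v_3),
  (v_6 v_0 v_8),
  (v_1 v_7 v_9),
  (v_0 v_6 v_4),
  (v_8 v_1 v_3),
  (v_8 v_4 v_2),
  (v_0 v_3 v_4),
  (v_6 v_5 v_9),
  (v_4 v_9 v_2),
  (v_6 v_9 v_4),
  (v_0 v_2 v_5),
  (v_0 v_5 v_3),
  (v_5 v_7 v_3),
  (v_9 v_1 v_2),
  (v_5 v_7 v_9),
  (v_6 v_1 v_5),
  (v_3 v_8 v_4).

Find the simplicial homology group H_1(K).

H_1 = Z ⊕ Z/2.

Take the total order v_0 < v_1 < v_2 < v_3 < v_4 < v_5 < v_6 < v_7 < v_8 < v_9 on the vertex set. Then K (dimension 2) consists of the simplices:

  0-simplices (10): [v_0], [v_1], [v_2], [v_3], [v_4], [v_5], [v_6], [v_7], [v_8], [v_9]
  1-simplices (30): (30 of them)
  2-simplices (20): (20 of them)

Hence C_0 ≅ Z^10, C_1 ≅ Z^30, C_2 ≅ Z^20.

∂_1: C_1 → C_0 maps an edge to its endpoints' difference, ∂[p,q] = q − p.
The resulting 10×30 matrix has rank 9, and its Smith normal form has invariant factors (1,1,1,1,1,1,1,1,1).

Boundary ∂_2: C_2 → C_1 sends each 2-simplex [p,q,r] to [q,r] − [p,r] + [p,q]. For instance
  ∂[v_1,v_3,v_8] = [v_3,v_8] − [v_1,v_8] + [v_1,v_3],
  ∂[v_0,v_6,v_8] = [v_6,v_8] − [v_0,v_8] + [v_0,v_6].
The 30×20 boundary matrix has rank 20 and Smith normal form diag(1,1,1,1,1,1,1,1,1,1,1,1,1,1,1,1,1,1,1,2).

Computing H_k = (kernel of ∂_k) / (image of ∂_{k+1}):

  H_1: rank ker ∂_1 − rank ∂_2 = (30 − 9) − 20 = 1, and ∂_2 has invariant factor 2 > 1, so H_1 ≅ Z ⊕ Z/2.

(K is a triangulation of the Klein bottle.)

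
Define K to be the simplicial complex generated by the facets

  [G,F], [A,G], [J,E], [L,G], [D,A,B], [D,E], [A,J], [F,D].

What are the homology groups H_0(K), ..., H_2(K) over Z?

We work with the vertex ordering A < B < D < E < F < G < J < L. The simplices of K, each written with vertices in increasing order, are:

  0-simplices (8): A, B, D, E, F, G, J, L
  1-simplices (10): AB, AD, AG, AJ, BD, DE, DF, EJ, FG, GL
  2-simplices (1): ABD

giving chain groups C_0 ≅ Z^8, C_1 ≅ Z^10, C_2 ≅ Z^1.

∂_1: C_1 → C_0 maps an edge to its endpoints' difference, ∂[p,q] = q − p. For instance
  ∂AB = B − A.
The resulting 8×10 matrix has rank 7, and its Smith normal form has invariant factors (1,1,1,1,1,1,1).

Boundary ∂_2: C_2 → C_1 acts by ∂[p,q,r] = [q,r] − [p,r] + [p,q]. For instance
  ∂ABD = BD − AD + AB.
The resulting 10×1 matrix has rank 1, and its Smith normal form has invariant factors (1).

From H_k ≅ ker(∂_k) / im(∂_{k+1}) we obtain:

  H_0: rank C_0 − rank ∂_1 = 8 − 7 = 1, and the invariant factors of ∂_1 are all 1, so H_0 ≅ Z.
  H_1: rank ker ∂_1 − rank ∂_2 = (10 − 7) − 1 = 2, and the invariant factors of ∂_2 are all 1, so H_1 ≅ Z^2.
  H_2: rank ker ∂_2 − rank ∂_3 = (1 − 1) − 0 = 0, and there is no ∂_3, so H_2 ≅ 0.

As a check, the Euler characteristic is 8 − 10 + 1 = -1, which agrees with 1 − 2 + 0 = -1.

H_0 ≅ Z,  H_1 ≅ Z^2,  H_2 = 0.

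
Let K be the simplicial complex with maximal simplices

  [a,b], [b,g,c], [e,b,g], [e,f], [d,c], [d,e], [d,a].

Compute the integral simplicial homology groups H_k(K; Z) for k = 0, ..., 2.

H_0 = Z,  H_1 = Z^2,  H_2 = 0.

Take the total order a < b < c < d < e < f < g on the vertex set. Then K (dimension 2) consists of the simplices:

  0-simplices (7): a, b, c, d, e, f, g
  1-simplices (10): ab, ad, bc, be, bg, cd, cg, de, ef, eg
  2-simplices (2): bcg, beg

giving chain groups C_0 ≅ Z^7, C_1 ≅ Z^10, C_2 ≅ Z^2.

The boundary map ∂_1: C_1 → C_0 sends each edge [p,q] (with p < q) to q − p. For instance
  ∂ab = b − a.
This gives a 7×10 integer matrix of rank 6; reducing to Smith normal form yields diagonal entries (1,1,1,1,1,1).

∂_2: C_2 → C_1 acts by ∂[p,q,r] = [q,r] − [p,r] + [p,q]. For instance
  ∂beg = eg − bg + be,
  ∂bcg = cg − bg + bc.
The 10×2 boundary matrix has rank 2 and Smith normal form diag(1,1).

Reading off H_k = ker ∂_k / im ∂_{k+1}:

  H_0: rank C_0 − rank ∂_1 = 7 − 6 = 1, and the invariant factors of ∂_1 are all 1, so H_0 = Z.
  H_1: rank ker ∂_1 − rank ∂_2 = (10 − 6) − 2 = 2, and the invariant factors of ∂_2 are all 1, so H_1 = Z^2.
  H_2: rank ker ∂_2 − rank ∂_3 = (2 − 2) − 0 = 0, and there is no ∂_3, so H_2 = 0.

As a check, the Euler characteristic is 7 − 10 + 2 = -1, which agrees with 1 − 2 + 0 = -1.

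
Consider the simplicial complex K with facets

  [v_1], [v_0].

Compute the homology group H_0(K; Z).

Take the total order v_0 < v_1 on the vertex set. Then K (dimension 0) consists of the simplices:

  0-simplices (2): [v_0], [v_1]

so the chain groups are C_0 ≅ Z^2.

Computing H_k = (kernel of ∂_k) / (image of ∂_{k+1}):

  H_0: rank C_0 − rank ∂_1 = 2 − 0 = 2, and there is no ∂_1, so H_0 ≅ Z^2.

(K is a triangulation of a set of 2 points.)

H_0 ≅ Z^2.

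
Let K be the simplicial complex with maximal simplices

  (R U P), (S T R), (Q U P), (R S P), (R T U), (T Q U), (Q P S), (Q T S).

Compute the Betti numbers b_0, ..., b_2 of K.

b_0 = 1, b_1 = 0, b_2 = 1.

We work with the vertex ordering P < Q < R < S < T < U. The simplices of K, each written with vertices in increasing order, are:

  0-simplices (6): P, Q, R, S, T, U
  1-simplices (12): PQ, PR, PS, PU, QS, QT, QU, RS, RT, RU, ST, TU
  2-simplices (8): PQS, PQU, PRS, PRU, QST, QTU, RST, RTU

so the chain groups are C_0 ≅ Z^6, C_1 ≅ Z^12, C_2 ≅ Z^8.

Boundary ∂_1: C_1 → C_0 is given by ∂[p,q] = [q] − [p]. For instance
  ∂QS = S − Q.
The resulting 6×12 matrix has rank 5, and its Smith normal form has invariant factors (1,1,1,1,1).

∂_2: C_2 → C_1 maps a triangle to the signed sum of its edges. For instance
  ∂RST = ST − RT + RS,
  ∂QST = ST − QT + QS.
As a 12×8 matrix over Z this has rank 7, with invariant factors (1,1,1,1,1,1,1).

From H_k ≅ ker(∂_k) / im(∂_{k+1}) we obtain:

  H_0: rank C_0 − rank ∂_1 = 6 − 5 = 1, and the invariant factors of ∂_1 are all 1, so H_0 = Z.
  H_1: rank ker ∂_1 − rank ∂_2 = (12 − 5) − 7 = 0, and the invariant factors of ∂_2 are all 1, so H_1 = 0.
  H_2: rank ker ∂_2 − rank ∂_3 = (8 − 7) − 0 = 1, and there is no ∂_3, so H_2 = Z.

As a check, the Euler characteristic is 6 − 12 + 8 = 2, which agrees with 1 − 0 + 1 = 2.

Hence the Betti numbers are b_0 = 1, b_1 = 0, b_2 = 1.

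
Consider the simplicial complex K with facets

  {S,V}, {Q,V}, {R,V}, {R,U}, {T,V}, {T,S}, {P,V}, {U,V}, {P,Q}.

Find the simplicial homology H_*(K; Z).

Take the total order P < Q < R < S < T < U < V on the vertex set. Then K (dimension 1) consists of the simplices:

  0-simplices (7): P, Q, R, S, T, U, V
  1-simplices (9): PQ, PV, QV, RU, RV, ST, SV, TV, UV

Hence C_0 ≅ Z^7, C_1 ≅ Z^9.

The boundary map ∂_1: C_1 → C_0 is given by ∂[p,q] = [q] − [p]. For instance
  ∂SV = V − S.
The 7×9 boundary matrix has rank 6 and Smith normal form diag(1,1,1,1,1,1).

Computing H_k = (kernel of ∂_k) / (image of ∂_{k+1}):

  H_0: rank C_0 − rank ∂_1 = 7 − 6 = 1, and the invariant factors of ∂_1 are all 1, so H_0 ≅ Z.
  H_1: rank ker ∂_1 − rank ∂_2 = (9 − 6) − 0 = 3, and there is no ∂_2, so H_1 ≅ Z^3.

As a check, the Euler characteristic is 7 − 9 = -2, which agrees with 1 − 3 = -2.

H_0 = Z,  H_1 = Z^3.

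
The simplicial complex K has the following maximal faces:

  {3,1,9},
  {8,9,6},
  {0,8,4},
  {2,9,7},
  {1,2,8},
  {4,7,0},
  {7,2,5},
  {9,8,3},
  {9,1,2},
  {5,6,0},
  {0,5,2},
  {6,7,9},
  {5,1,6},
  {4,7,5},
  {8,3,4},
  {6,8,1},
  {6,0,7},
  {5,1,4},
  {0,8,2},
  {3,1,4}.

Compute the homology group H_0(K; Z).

K has 10 vertices, 30 edges, 20 triangles.
rank ∂_0 = 0, rank ∂_1 = 9 ⇒ b_0 = 10 − 0 − 9 = 1; all invariant factors of ∂_1 are 1 so no torsion. So H_0 = Z.

H_0 ≅ Z.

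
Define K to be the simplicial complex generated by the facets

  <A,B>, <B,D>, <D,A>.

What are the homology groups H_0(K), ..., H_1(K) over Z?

Fix the vertex order A < B < D and write every simplex with vertices in increasing order. Then dim K = 1 and the simplices of K are:

  0-simplices (3): A, B, D
  1-simplices (3): AB, AD, BD

Hence C_0 ≅ Z^3, C_1 ≅ Z^3.

∂_1: C_1 → C_0 sends each edge [p,q] (with p < q) to q − p.
The resulting 3×3 matrix has rank 2, and its Smith normal form has invariant factors (1,1).

From H_k ≅ ker(∂_k) / im(∂_{k+1}) we obtain:

  H_0: rank C_0 − rank ∂_1 = 3 − 2 = 1, and the invariant factors of ∂_1 are all 1, so H_0 ≅ Z.
  H_1: rank ker ∂_1 − rank ∂_2 = (3 − 2) − 0 = 1, and there is no ∂_2, so H_1 ≅ Z.

H_0 ≅ Z,  H_1 ≅ Z.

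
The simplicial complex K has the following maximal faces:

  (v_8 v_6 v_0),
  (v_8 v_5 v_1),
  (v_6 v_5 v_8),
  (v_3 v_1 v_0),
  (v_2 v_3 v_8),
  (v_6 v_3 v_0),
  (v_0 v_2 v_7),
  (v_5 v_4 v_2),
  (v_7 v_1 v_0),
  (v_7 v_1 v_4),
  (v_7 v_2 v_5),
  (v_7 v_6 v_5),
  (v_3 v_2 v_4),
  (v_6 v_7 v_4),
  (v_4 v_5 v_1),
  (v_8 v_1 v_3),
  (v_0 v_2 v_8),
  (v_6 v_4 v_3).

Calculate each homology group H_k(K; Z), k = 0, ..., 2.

Take the total order v_0 < v_1 < v_2 < v_3 < v_4 < v_5 < v_6 < v_7 < v_8 on the vertex set. Then K (dimension 2) consists of the simplices:

  0-simplices (9): [v_0], [v_1], [v_2], [v_3], [v_4], [v_5], [v_6], [v_7], [v_8]
  1-simplices (27): (27 of them)
  2-simplices (18): (18 of them)

so the chain groups are C_0 ≅ Z^9, C_1 ≅ Z^27, C_2 ≅ Z^18.

The boundary map ∂_1: C_1 → C_0 sends each edge [p,q] (with p < q) to q − p. For instance
  ∂[v_6,v_8] = [v_8] − [v_6].
This gives a 9×27 integer matrix of rank 8; reducing to Smith normal form yields diagonal entries (1,1,1,1,1,1,1,1).

The boundary map ∂_2: C_2 → C_1 sends each 2-simplex [p,q,r] to [q,r] − [p,r] + [p,q]. For instance
  ∂[v_0,v_2,v_8] = [v_2,v_8] − [v_0,v_8] + [v_0,v_2],
  ∂[v_1,v_4,v_5] = [v_4,v_5] − [v_1,v_5] + [v_1,v_4].
The resulting 27×18 matrix has rank 18, and its Smith normal form has invariant factors (1,1,1,1,1,1,1,1,1,1,1,1,1,1,1,1,1,2).

Reading off H_k = ker ∂_k / im ∂_{k+1}:

  H_0: rank C_0 − rank ∂_1 = 9 − 8 = 1, and the invariant factors of ∂_1 are all 1, so H_0 = Z.
  H_1: rank ker ∂_1 − rank ∂_2 = (27 − 8) − 18 = 1, and ∂_2 has invariant factor 2 > 1, so H_1 = Z × Z/2.
  H_2: rank ker ∂_2 − rank ∂_3 = (18 − 18) − 0 = 0, and there is no ∂_3, so H_2 = 0.

H_0 ≅ Z,  H_1 ≅ Z × Z/2,  H_2 = 0.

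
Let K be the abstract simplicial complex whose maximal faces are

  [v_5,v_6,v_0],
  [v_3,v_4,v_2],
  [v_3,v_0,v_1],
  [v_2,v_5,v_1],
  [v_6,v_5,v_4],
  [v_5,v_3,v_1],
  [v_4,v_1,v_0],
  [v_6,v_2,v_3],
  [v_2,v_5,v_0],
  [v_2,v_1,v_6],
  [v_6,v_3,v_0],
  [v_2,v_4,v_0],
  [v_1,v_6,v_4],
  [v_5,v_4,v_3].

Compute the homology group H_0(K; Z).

H_0 = Z.

K has 7 vertices, 21 edges, 14 triangles.
rank ∂_0 = 0, rank ∂_1 = 6 ⇒ b_0 = 7 − 0 − 6 = 1; all invariant factors of ∂_1 are 1 so no torsion. So H_0 ≅ Z.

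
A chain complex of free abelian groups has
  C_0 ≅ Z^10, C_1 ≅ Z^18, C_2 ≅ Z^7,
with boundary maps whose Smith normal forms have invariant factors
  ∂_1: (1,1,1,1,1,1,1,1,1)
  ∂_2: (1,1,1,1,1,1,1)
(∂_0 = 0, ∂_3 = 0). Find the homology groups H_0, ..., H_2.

H_0: b_0 = 10 − 0 − 9 = 1; torsion from ∂_1 factors > 1: none. So H_0 = Z.
H_1: b_1 = 18 − 9 − 7 = 2; torsion from ∂_2 factors > 1: none. So H_1 = Z^2.
H_2: b_2 = 7 − 7 − 0 = 0; torsion from ∂_3 factors > 1: none. So H_2 = 0.

H_0 = Z,  H_1 = Z^2,  H_2 = 0.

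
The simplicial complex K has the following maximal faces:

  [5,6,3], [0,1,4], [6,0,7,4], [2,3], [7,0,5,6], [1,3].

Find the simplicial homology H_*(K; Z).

Take the total order 0 < 1 < 2 < 3 < 4 < 5 < 6 < 7 on the vertex set. Then K (dimension 3) consists of the simplices:

  0-simplices (8): [0], [1], [2], [3], [4], [5], [6], [7]
  1-simplices (15): [0,1], [0,4], [0,5], [0,6], [0,7], [1,3], [1,4], [2,3], [3,5], [3,6], [4,6], [4,7], [5,6], [5,7], [6,7]
  2-simplices (9): [0,1,4], [0,4,6], [0,4,7], [0,5,6], [0,5,7], [0,6,7], [3,5,6], [4,6,7], [5,6,7]
  3-simplices (2): [0,4,6,7], [0,5,6,7]

giving chain groups C_0 ≅ Z^8, C_1 ≅ Z^15, C_2 ≅ Z^9, C_3 ≅ Z^2.

The boundary map ∂_1: C_1 → C_0 maps an edge to its endpoints' difference, ∂[p,q] = q − p. For instance
  ∂[0,5] = [5] − [0].
The resulting 8×15 matrix has rank 7, and its Smith normal form has invariant factors (1,1,1,1,1,1,1).

The boundary map ∂_2: C_2 → C_1 acts by ∂[p,q,r] = [q,r] − [p,r] + [p,q]. For instance
  ∂[5,6,7] = [6,7] − [5,7] + [5,6],
  ∂[0,4,7] = [4,7] − [0,7] + [0,4].
The resulting 15×9 matrix has rank 7, and its Smith normal form has invariant factors (1,1,1,1,1,1,1).

Boundary ∂_3: C_3 → C_2 sends each 3-simplex σ to the alternating sum Σ_i (−1)^i (σ with its i-th vertex removed). For instance
  ∂[0,4,6,7] = [4,6,7] − [0,6,7] + [0,4,7] − [0,4,6],
  ∂[0,5,6,7] = [5,6,7] − [0,6,7] + [0,5,7] − [0,5,6].
As a 9×2 matrix over Z this has rank 2, with invariant factors (1,1).

Reading off H_k = ker ∂_k / im ∂_{k+1}:

  H_0: rank C_0 − rank ∂_1 = 8 − 7 = 1, and the invariant factors of ∂_1 are all 1, so H_0 ≅ Z.
  H_1: rank ker ∂_1 − rank ∂_2 = (15 − 7) − 7 = 1, and the invariant factors of ∂_2 are all 1, so H_1 ≅ Z.
  H_2: rank ker ∂_2 − rank ∂_3 = (9 − 7) − 2 = 0, and the invariant factors of ∂_3 are all 1, so H_2 ≅ 0.
  H_3: rank ker ∂_3 − rank ∂_4 = (2 − 2) − 0 = 0, and there is no ∂_4, so H_3 ≅ 0.

As a check, the Euler characteristic is 8 − 15 + 9 − 2 = 0, which agrees with 1 − 1 + 0 − 0 = 0.

H_0 ≅ Z,  H_1 ≅ Z,  H_2 = 0,  H_3 = 0.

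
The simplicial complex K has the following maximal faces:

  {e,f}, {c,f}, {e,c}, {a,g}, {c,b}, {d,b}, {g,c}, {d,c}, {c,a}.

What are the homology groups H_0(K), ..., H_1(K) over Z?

H_0 = Z,  H_1 = Z^3.

Fix the vertex order a < b < c < d < e < f < g and write every simplex with vertices in increasing order. Then dim K = 1 and the simplices of K are:

  0-simplices (7): a, b, c, d, e, f, g
  1-simplices (9): ac, ag, bc, bd, cd, ce, cf, cg, ef

giving chain groups C_0 ≅ Z^7, C_1 ≅ Z^9.

Boundary ∂_1: C_1 → C_0 is given by ∂[p,q] = [q] − [p]. For instance
  ∂bc = c − b.
This gives a 7×9 integer matrix of rank 6; reducing to Smith normal form yields diagonal entries (1,1,1,1,1,1).

Now H_k = ker ∂_k / im ∂_{k+1}, so:

  H_0: rank C_0 − rank ∂_1 = 7 − 6 = 1, and the invariant factors of ∂_1 are all 1, so H_0 = Z.
  H_1: rank ker ∂_1 − rank ∂_2 = (9 − 6) − 0 = 3, and there is no ∂_2, so H_1 = Z^3.

As a check, the Euler characteristic is 7 − 9 = -2, which agrees with 1 − 3 = -2.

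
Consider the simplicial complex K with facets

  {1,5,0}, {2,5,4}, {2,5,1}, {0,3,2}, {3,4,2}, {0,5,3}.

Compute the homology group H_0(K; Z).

H_0 = Z.

Take the total order 0 < 1 < 2 < 3 < 4 < 5 on the vertex set. Then K (dimension 2) consists of the simplices:

  0-simplices (6): [0], [1], [2], [3], [4], [5]
  1-simplices (12): [0,1], [0,2], [0,3], [0,5], [1,2], [1,5], [2,3], [2,4], [2,5], [3,4], [3,5], [4,5]
  2-simplices (6): [0,1,5], [0,2,3], [0,3,5], [1,2,5], [2,3,4], [2,4,5]

so the chain groups are C_0 ≅ Z^6, C_1 ≅ Z^12, C_2 ≅ Z^6.

∂_1: C_1 → C_0 is given by ∂[p,q] = [q] − [p].
This gives a 6×12 integer matrix of rank 5; reducing to Smith normal form yields diagonal entries (1,1,1,1,1).

The boundary map ∂_2: C_2 → C_1 maps a triangle to the signed sum of its edges. For instance
  ∂[2,4,5] = [4,5] − [2,5] + [2,4],
  ∂[1,2,5] = [2,5] − [1,5] + [1,2].
This gives a 12×6 integer matrix of rank 6; reducing to Smith normal form yields diagonal entries (1,1,1,1,1,1).

Reading off H_k = ker ∂_k / im ∂_{k+1}:

  H_0: rank C_0 − rank ∂_1 = 6 − 5 = 1, and the invariant factors of ∂_1 are all 1, so H_0 ≅ Z.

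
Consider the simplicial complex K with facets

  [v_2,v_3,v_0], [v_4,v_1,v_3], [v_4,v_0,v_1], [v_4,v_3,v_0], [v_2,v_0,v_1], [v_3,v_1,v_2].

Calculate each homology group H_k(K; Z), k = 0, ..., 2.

We work with the vertex ordering v_0 < v_1 < v_2 < v_3 < v_4. The simplices of K, each written with vertices in increasing order, are:

  0-simplices (5): [v_0], [v_1], [v_2], [v_3], [v_4]
  1-simplices (9): [v_0,v_1], [v_0,v_2], [v_0,v_3], [v_0,v_4], [v_1,v_2], [v_1,v_3], [v_1,v_4], [v_2,v_3], [v_3,v_4]
  2-simplices (6): [v_0,v_1,v_2], [v_0,v_1,v_4], [v_0,v_2,v_3], [v_0,v_3,v_4], [v_1,v_2,v_3], [v_1,v_3,v_4]

so the chain groups are C_0 ≅ Z^5, C_1 ≅ Z^9, C_2 ≅ Z^6.

The boundary map ∂_1: C_1 → C_0 maps an edge to its endpoints' difference, ∂[p,q] = q − p.
The resulting 5×9 matrix has rank 4, and its Smith normal form has invariant factors (1,1,1,1).

Boundary ∂_2: C_2 → C_1 acts by ∂[p,q,r] = [q,r] − [p,r] + [p,q]. For instance
  ∂[v_0,v_3,v_4] = [v_3,v_4] − [v_0,v_4] + [v_0,v_3],
  ∂[v_1,v_3,v_4] = [v_3,v_4] − [v_1,v_4] + [v_1,v_3].
As a 9×6 matrix over Z this has rank 5, with invariant factors (1,1,1,1,1).

Reading off H_k = ker ∂_k / im ∂_{k+1}:

  H_0: rank C_0 − rank ∂_1 = 5 − 4 = 1, and the invariant factors of ∂_1 are all 1, so H_0 = Z.
  H_1: rank ker ∂_1 − rank ∂_2 = (9 − 4) − 5 = 0, and the invariant factors of ∂_2 are all 1, so H_1 = 0.
  H_2: rank ker ∂_2 − rank ∂_3 = (6 − 5) − 0 = 1, and there is no ∂_3, so H_2 = Z.

H_0 = Z,  H_1 = 0,  H_2 = Z.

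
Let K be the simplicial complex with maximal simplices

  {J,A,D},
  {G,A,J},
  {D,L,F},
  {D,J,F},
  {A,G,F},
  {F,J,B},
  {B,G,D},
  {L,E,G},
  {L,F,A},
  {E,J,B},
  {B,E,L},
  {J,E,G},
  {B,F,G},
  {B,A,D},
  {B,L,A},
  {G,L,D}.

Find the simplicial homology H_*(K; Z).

H_0 = Z,  H_1 = Z^2,  H_2 = Z.

Order the vertices as A < B < D < E < F < G < J < L. Listing each simplex with vertices in this order, K has dimension 2 with simplices:

  0-simplices (8): A, B, D, E, F, G, J, L
  1-simplices (24): AB, AD, AF, AG, AJ, AL, BD, BE, BF, BG, BJ, BL, DF, DG, DJ, DL, EG, EJ, EL, FG, FJ, FL, GJ, GL
  2-simplices (16): ABD, ABL, ADJ, AFG, AFL, AGJ, BDG, BEJ, BEL, BFG, BFJ, DFJ, DFL, DGL, EGJ, EGL

Hence C_0 ≅ Z^8, C_1 ≅ Z^24, C_2 ≅ Z^16.

The boundary map ∂_1: C_1 → C_0 is given by ∂[p,q] = [q] − [p]. For instance
  ∂EG = G − E.
This gives a 8×24 integer matrix of rank 7; reducing to Smith normal form yields diagonal entries (1,1,1,1,1,1,1).

The boundary map ∂_2: C_2 → C_1 sends each 2-simplex [p,q,r] to [q,r] − [p,r] + [p,q]. For instance
  ∂BDG = DG − BG + BD,
  ∂AGJ = GJ − AJ + AG.
The 24×16 boundary matrix has rank 15 and Smith normal form diag(1,1,1,1,1,1,1,1,1,1,1,1,1,1,1).

Computing H_k = (kernel of ∂_k) / (image of ∂_{k+1}):

  H_0: rank C_0 − rank ∂_1 = 8 − 7 = 1, and the invariant factors of ∂_1 are all 1, so H_0 ≅ Z.
  H_1: rank ker ∂_1 − rank ∂_2 = (24 − 7) − 15 = 2, and the invariant factors of ∂_2 are all 1, so H_1 ≅ Z^2.
  H_2: rank ker ∂_2 − rank ∂_3 = (16 − 15) − 0 = 1, and there is no ∂_3, so H_2 ≅ Z.

As a check, the Euler characteristic is 8 − 24 + 16 = 0, which agrees with 1 − 2 + 1 = 0.
(K is a triangulation of the torus T^2.)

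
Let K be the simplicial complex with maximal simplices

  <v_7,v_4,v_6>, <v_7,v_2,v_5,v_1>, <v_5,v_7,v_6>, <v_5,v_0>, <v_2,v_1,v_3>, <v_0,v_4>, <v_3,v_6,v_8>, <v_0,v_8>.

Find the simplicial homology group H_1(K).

H_1 = Z^3.

Order the vertices as v_0 < v_1 < v_2 < v_3 < v_4 < v_5 < v_6 < v_7 < v_8. Listing each simplex with vertices in this order, K has dimension 3 with simplices:

  0-simplices (9): [v_0], [v_1], [v_2], [v_3], [v_4], [v_5], [v_6], [v_7], [v_8]
  1-simplices (18): (18 of them)
  2-simplices (8): [v_1,v_2,v_3], [v_1,v_2,v_5], [v_1,v_2,v_7], [v_1,v_5,v_7], [v_2,v_5,v_7], [v_3,v_6,v_8], [v_4,v_6,v_7], [v_5,v_6,v_7]
  3-simplices (1): [v_1,v_2,v_5,v_7]

giving chain groups C_0 ≅ Z^9, C_1 ≅ Z^18, C_2 ≅ Z^8, C_3 ≅ Z^1.

Boundary ∂_1: C_1 → C_0 sends each edge [p,q] (with p < q) to q − p.
The 9×18 boundary matrix has rank 8 and Smith normal form diag(1,1,1,1,1,1,1,1).

The boundary map ∂_2: C_2 → C_1 acts by ∂[p,q,r] = [q,r] − [p,r] + [p,q]. For instance
  ∂[v_4,v_6,v_7] = [v_6,v_7] − [v_4,v_7] + [v_4,v_6],
  ∂[v_1,v_2,v_5] = [v_2,v_5] − [v_1,v_5] + [v_1,v_2].
This gives a 18×8 integer matrix of rank 7; reducing to Smith normal form yields diagonal entries (1,1,1,1,1,1,1).

The boundary map ∂_3: C_3 → C_2 sends each 3-simplex σ to the alternating sum Σ_i (−1)^i (σ with its i-th vertex removed). For instance
  ∂[v_1,v_2,v_5,v_7] = [v_2,v_5,v_7] − [v_1,v_5,v_7] + [v_1,v_2,v_7] − [v_1,v_2,v_5].
As a 8×1 matrix over Z this has rank 1, with invariant factors (1).

Computing H_k = (kernel of ∂_k) / (image of ∂_{k+1}):

  H_1: rank ker ∂_1 − rank ∂_2 = (18 − 8) − 7 = 3, and the invariant factors of ∂_2 are all 1, so H_1 ≅ Z^3.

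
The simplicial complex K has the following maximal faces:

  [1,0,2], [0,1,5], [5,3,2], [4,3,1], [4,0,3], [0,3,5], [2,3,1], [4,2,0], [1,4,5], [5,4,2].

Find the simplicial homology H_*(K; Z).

H_0 = Z,  H_1 = Z/2Z,  H_2 = 0.

We work with the vertex ordering 0 < 1 < 2 < 3 < 4 < 5. The simplices of K, each written with vertices in increasing order, are:

  0-simplices (6): [0], [1], [2], [3], [4], [5]
  1-simplices (15): [0,1], [0,2], [0,3], [0,4], [0,5], [1,2], [1,3], [1,4], [1,5], [2,3], [2,4], [2,5], [3,4], [3,5], [4,5]
  2-simplices (10): [0,1,2], [0,1,5], [0,2,4], [0,3,4], [0,3,5], [1,2,3], [1,3,4], [1,4,5], [2,3,5], [2,4,5]

giving chain groups C_0 ≅ Z^6, C_1 ≅ Z^15, C_2 ≅ Z^10.

Boundary ∂_1: C_1 → C_0 is given by ∂[p,q] = [q] − [p]. For instance
  ∂[3,4] = [4] − [3].
This gives a 6×15 integer matrix of rank 5; reducing to Smith normal form yields diagonal entries (1,1,1,1,1).

∂_2: C_2 → C_1 sends each 2-simplex [p,q,r] to [q,r] − [p,r] + [p,q]. For instance
  ∂[0,1,2] = [1,2] − [0,2] + [0,1],
  ∂[0,2,4] = [2,4] − [0,4] + [0,2].
The resulting 15×10 matrix has rank 10, and its Smith normal form has invariant factors (1,1,1,1,1,1,1,1,1,2).

Reading off H_k = ker ∂_k / im ∂_{k+1}:

  H_0: rank C_0 − rank ∂_1 = 6 − 5 = 1, and the invariant factors of ∂_1 are all 1, so H_0 ≅ Z.
  H_1: rank ker ∂_1 − rank ∂_2 = (15 − 5) − 10 = 0, and ∂_2 has invariant factor 2 > 1, so H_1 ≅ Z/2Z.
  H_2: rank ker ∂_2 − rank ∂_3 = (10 − 10) − 0 = 0, and there is no ∂_3, so H_2 ≅ 0.

As a check, the Euler characteristic is 6 − 15 + 10 = 1, which agrees with 1 − 0 + 0 = 1.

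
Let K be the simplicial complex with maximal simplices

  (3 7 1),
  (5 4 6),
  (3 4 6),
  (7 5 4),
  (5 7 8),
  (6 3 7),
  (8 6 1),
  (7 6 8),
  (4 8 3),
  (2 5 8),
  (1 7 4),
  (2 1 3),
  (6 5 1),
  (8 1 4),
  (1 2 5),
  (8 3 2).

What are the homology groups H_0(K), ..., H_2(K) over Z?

Take the total order 1 < 2 < 3 < 4 < 5 < 6 < 7 < 8 on the vertex set. Then K (dimension 2) consists of the simplices:

  0-simplices (8): [1], [2], [3], [4], [5], [6], [7], [8]
  1-simplices (24): (24 of them)
  2-simplices (16): [1,2,3], [1,2,5], [1,3,7], [1,4,7], [1,4,8], [1,5,6], [1,6,8], [2,3,8], [2,5,8], [3,4,6], [3,4,8], [3,6,7], [4,5,6], [4,5,7], [5,7,8], [6,7,8]

Hence C_0 ≅ Z^8, C_1 ≅ Z^24, C_2 ≅ Z^16.

Boundary ∂_1: C_1 → C_0 is given by ∂[p,q] = [q] − [p]. For instance
  ∂[3,7] = [7] − [3].
This gives a 8×24 integer matrix of rank 7; reducing to Smith normal form yields diagonal entries (1,1,1,1,1,1,1).

∂_2: C_2 → C_1 acts by ∂[p,q,r] = [q,r] − [p,r] + [p,q]. For instance
  ∂[5,7,8] = [7,8] − [5,8] + [5,7],
  ∂[2,3,8] = [3,8] − [2,8] + [2,3].
This gives a 24×16 integer matrix of rank 15; reducing to Smith normal form yields diagonal entries (1,1,1,1,1,1,1,1,1,1,1,1,1,1,1).

From H_k ≅ ker(∂_k) / im(∂_{k+1}) we obtain:

  H_0: rank C_0 − rank ∂_1 = 8 − 7 = 1, and the invariant factors of ∂_1 are all 1, so H_0 = Z.
  H_1: rank ker ∂_1 − rank ∂_2 = (24 − 7) − 15 = 2, and the invariant factors of ∂_2 are all 1, so H_1 = Z^2.
  H_2: rank ker ∂_2 − rank ∂_3 = (16 − 15) − 0 = 1, and there is no ∂_3, so H_2 = Z.

H_0 = Z,  H_1 = Z^2,  H_2 = Z.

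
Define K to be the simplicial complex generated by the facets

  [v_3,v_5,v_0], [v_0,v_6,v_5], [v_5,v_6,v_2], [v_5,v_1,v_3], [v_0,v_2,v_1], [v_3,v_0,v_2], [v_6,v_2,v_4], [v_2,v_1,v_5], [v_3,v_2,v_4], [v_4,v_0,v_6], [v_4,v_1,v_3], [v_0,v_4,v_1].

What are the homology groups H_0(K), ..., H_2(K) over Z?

H_0 ≅ Z,  H_1 ≅ Z/2,  H_2 = 0.

K has 7 vertices, 18 edges, 12 triangles.
rank ∂_0 = 0, rank ∂_1 = 6 ⇒ b_0 = 7 − 0 − 6 = 1; all invariant factors of ∂_1 are 1 so no torsion. So H_0 = Z.
rank ∂_1 = 6, rank ∂_2 = 12 ⇒ b_1 = 18 − 6 − 12 = 0; ∂_2 has invariant factor(s) [2] giving torsion. So H_1 = Z/2.
rank ∂_2 = 12, rank ∂_3 = 0 ⇒ b_2 = 12 − 12 − 0 = 0. So H_2 = 0.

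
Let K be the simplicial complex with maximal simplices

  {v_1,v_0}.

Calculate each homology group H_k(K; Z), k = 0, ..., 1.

Fix the vertex order v_0 < v_1 and write every simplex with vertices in increasing order. Then dim K = 1 and the simplices of K are:

  0-simplices (2): [v_0], [v_1]
  1-simplices (1): [v_0,v_1]

so the chain groups are C_0 ≅ Z^2, C_1 ≅ Z^1.

The boundary map ∂_1: C_1 → C_0 is given by ∂[p,q] = [q] − [p].
This gives a 2×1 integer matrix of rank 1; reducing to Smith normal form yields diagonal entries (1).

From H_k ≅ ker(∂_k) / im(∂_{k+1}) we obtain:

  H_0: rank C_0 − rank ∂_1 = 2 − 1 = 1, and the invariant factors of ∂_1 are all 1, so H_0 = Z.
  H_1: rank ker ∂_1 − rank ∂_2 = (1 − 1) − 0 = 0, and there is no ∂_2, so H_1 = 0.

As a check, the Euler characteristic is 2 − 1 = 1, which agrees with 1 − 0 = 1.
(K is a triangulation of the 1-simplex.)

H_0 = Z,  H_1 = 0.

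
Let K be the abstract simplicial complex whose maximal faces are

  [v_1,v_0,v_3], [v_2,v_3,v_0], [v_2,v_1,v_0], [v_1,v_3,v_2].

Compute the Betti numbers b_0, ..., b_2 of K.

b_0 = 1, b_1 = 0, b_2 = 1.

Take the total order v_0 < v_1 < v_2 < v_3 on the vertex set. Then K (dimension 2) consists of the simplices:

  0-simplices (4): [v_0], [v_1], [v_2], [v_3]
  1-simplices (6): [v_0,v_1], [v_0,v_2], [v_0,v_3], [v_1,v_2], [v_1,v_3], [v_2,v_3]
  2-simplices (4): [v_0,v_1,v_2], [v_0,v_1,v_3], [v_0,v_2,v_3], [v_1,v_2,v_3]

Hence C_0 ≅ Z^4, C_1 ≅ Z^6, C_2 ≅ Z^4.

∂_1: C_1 → C_0 is given by ∂[p,q] = [q] − [p].
As a 4×6 matrix over Z this has rank 3, with invariant factors (1,1,1).

Boundary ∂_2: C_2 → C_1 acts by ∂[p,q,r] = [q,r] − [p,r] + [p,q]. For instance
  ∂[v_0,v_1,v_3] = [v_1,v_3] − [v_0,v_3] + [v_0,v_1],
  ∂[v_0,v_1,v_2] = [v_1,v_2] − [v_0,v_2] + [v_0,v_1].
As a 6×4 matrix over Z this has rank 3, with invariant factors (1,1,1).

From H_k ≅ ker(∂_k) / im(∂_{k+1}) we obtain:

  H_0: rank C_0 − rank ∂_1 = 4 − 3 = 1, and the invariant factors of ∂_1 are all 1, so H_0 ≅ Z.
  H_1: rank ker ∂_1 − rank ∂_2 = (6 − 3) − 3 = 0, and the invariant factors of ∂_2 are all 1, so H_1 ≅ 0.
  H_2: rank ker ∂_2 − rank ∂_3 = (4 − 3) − 0 = 1, and there is no ∂_3, so H_2 ≅ Z.

As a check, the Euler characteristic is 4 − 6 + 4 = 2, which agrees with 1 − 0 + 1 = 2.

Hence the Betti numbers are b_0 = 1, b_1 = 0, b_2 = 1.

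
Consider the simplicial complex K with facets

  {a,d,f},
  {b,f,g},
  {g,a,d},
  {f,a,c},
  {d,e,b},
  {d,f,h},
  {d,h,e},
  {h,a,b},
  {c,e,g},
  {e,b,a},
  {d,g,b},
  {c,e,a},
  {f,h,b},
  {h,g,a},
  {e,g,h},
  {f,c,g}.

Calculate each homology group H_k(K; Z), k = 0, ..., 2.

H_0 = Z,  H_1 = Z^2,  H_2 = Z.

K has 8 vertices, 24 edges, 16 triangles.
rank ∂_0 = 0, rank ∂_1 = 7 ⇒ b_0 = 8 − 0 − 7 = 1; all invariant factors of ∂_1 are 1 so no torsion. So H_0 ≅ Z.
rank ∂_1 = 7, rank ∂_2 = 15 ⇒ b_1 = 24 − 7 − 15 = 2; all invariant factors of ∂_2 are 1 so no torsion. So H_1 ≅ Z^2.
rank ∂_2 = 15, rank ∂_3 = 0 ⇒ b_2 = 16 − 15 − 0 = 1. So H_2 ≅ Z.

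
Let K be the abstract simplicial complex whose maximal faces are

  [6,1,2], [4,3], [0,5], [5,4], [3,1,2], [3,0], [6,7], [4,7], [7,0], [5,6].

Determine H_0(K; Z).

K has 8 vertices, 13 edges, 2 triangles.
rank ∂_0 = 0, rank ∂_1 = 7 ⇒ b_0 = 8 − 0 − 7 = 1; all invariant factors of ∂_1 are 1 so no torsion. So H_0 = Z.

H_0 = Z.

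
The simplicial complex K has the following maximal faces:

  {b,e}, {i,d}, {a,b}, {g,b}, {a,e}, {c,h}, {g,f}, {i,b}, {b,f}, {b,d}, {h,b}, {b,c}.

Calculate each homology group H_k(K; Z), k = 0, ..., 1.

H_0 = Z,  H_1 = Z^4.

Fix the vertex order a < b < c < d < e < f < g < h < i and write every simplex with vertices in increasing order. Then dim K = 1 and the simplices of K are:

  0-simplices (9): a, b, c, d, e, f, g, h, i
  1-simplices (12): ab, ae, bc, bd, be, bf, bg, bh, bi, ch, di, fg

Hence C_0 ≅ Z^9, C_1 ≅ Z^12.

∂_1: C_1 → C_0 maps an edge to its endpoints' difference, ∂[p,q] = q − p.
The 9×12 boundary matrix has rank 8 and Smith normal form diag(1,1,1,1,1,1,1,1).

From H_k ≅ ker(∂_k) / im(∂_{k+1}) we obtain:

  H_0: rank C_0 − rank ∂_1 = 9 − 8 = 1, and the invariant factors of ∂_1 are all 1, so H_0 ≅ Z.
  H_1: rank ker ∂_1 − rank ∂_2 = (12 − 8) − 0 = 4, and there is no ∂_2, so H_1 ≅ Z^4.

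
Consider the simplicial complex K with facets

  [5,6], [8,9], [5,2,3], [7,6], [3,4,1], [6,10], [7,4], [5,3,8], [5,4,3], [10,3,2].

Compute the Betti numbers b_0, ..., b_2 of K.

Fix the vertex order 1 < 2 < 3 < 4 < 5 < 6 < 7 < 8 < 9 < 10 and write every simplex with vertices in increasing order. Then dim K = 2 and the simplices of K are:

  0-simplices (10): [1], [2], [3], [4], [5], [6], [7], [8], [9], [10]
  1-simplices (16): [1,3], [1,4], [2,3], [2,5], [2,10], [3,4], [3,5], [3,8], [3,10], [4,5], [4,7], [5,6], [5,8], [6,7], [6,10], [8,9]
  2-simplices (5): [1,3,4], [2,3,5], [2,3,10], [3,4,5], [3,5,8]

so the chain groups are C_0 ≅ Z^10, C_1 ≅ Z^16, C_2 ≅ Z^5.

Boundary ∂_1: C_1 → C_0 sends each edge [p,q] (with p < q) to q − p. For instance
  ∂[4,7] = [7] − [4].
The 10×16 boundary matrix has rank 9 and Smith normal form diag(1,1,1,1,1,1,1,1,1).

The boundary map ∂_2: C_2 → C_1 sends each 2-simplex [p,q,r] to [q,r] − [p,r] + [p,q]. For instance
  ∂[2,3,10] = [3,10] − [2,10] + [2,3],
  ∂[2,3,5] = [3,5] − [2,5] + [2,3].
As a 16×5 matrix over Z this has rank 5, with invariant factors (1,1,1,1,1).

Computing H_k = (kernel of ∂_k) / (image of ∂_{k+1}):

  H_0: rank C_0 − rank ∂_1 = 10 − 9 = 1, and the invariant factors of ∂_1 are all 1, so H_0 ≅ Z.
  H_1: rank ker ∂_1 − rank ∂_2 = (16 − 9) − 5 = 2, and the invariant factors of ∂_2 are all 1, so H_1 ≅ Z^2.
  H_2: rank ker ∂_2 − rank ∂_3 = (5 − 5) − 0 = 0, and there is no ∂_3, so H_2 ≅ 0.

As a check, the Euler characteristic is 10 − 16 + 5 = -1, which agrees with 1 − 2 + 0 = -1.

Hence the Betti numbers are b_0 = 1, b_1 = 2, b_2 = 0.

b_0 = 1, b_1 = 2, b_2 = 0.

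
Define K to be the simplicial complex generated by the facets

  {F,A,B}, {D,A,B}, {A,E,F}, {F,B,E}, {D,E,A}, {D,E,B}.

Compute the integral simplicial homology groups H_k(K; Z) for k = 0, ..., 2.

H_0 ≅ Z,  H_1 = 0,  H_2 ≅ Z.

We work with the vertex ordering A < B < D < E < F. The simplices of K, each written with vertices in increasing order, are:

  0-simplices (5): A, B, D, E, F
  1-simplices (9): AB, AD, AE, AF, BD, BE, BF, DE, EF
  2-simplices (6): ABD, ABF, ADE, AEF, BDE, BEF

so the chain groups are C_0 ≅ Z^5, C_1 ≅ Z^9, C_2 ≅ Z^6.

Boundary ∂_1: C_1 → C_0 sends each edge [p,q] (with p < q) to q − p.
This gives a 5×9 integer matrix of rank 4; reducing to Smith normal form yields diagonal entries (1,1,1,1).

Boundary ∂_2: C_2 → C_1 maps a triangle to the signed sum of its edges. For instance
  ∂ABD = BD − AD + AB,
  ∂BEF = EF − BF + BE.
The 9×6 boundary matrix has rank 5 and Smith normal form diag(1,1,1,1,1).

From H_k ≅ ker(∂_k) / im(∂_{k+1}) we obtain:

  H_0: rank C_0 − rank ∂_1 = 5 − 4 = 1, and the invariant factors of ∂_1 are all 1, so H_0 ≅ Z.
  H_1: rank ker ∂_1 − rank ∂_2 = (9 − 4) − 5 = 0, and the invariant factors of ∂_2 are all 1, so H_1 ≅ 0.
  H_2: rank ker ∂_2 − rank ∂_3 = (6 − 5) − 0 = 1, and there is no ∂_3, so H_2 ≅ Z.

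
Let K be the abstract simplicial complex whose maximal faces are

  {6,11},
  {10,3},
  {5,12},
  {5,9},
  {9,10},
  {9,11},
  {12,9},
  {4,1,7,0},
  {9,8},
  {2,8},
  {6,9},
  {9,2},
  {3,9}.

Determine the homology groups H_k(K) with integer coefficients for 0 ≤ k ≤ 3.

H_0 = Z^2,  H_1 = Z^4,  H_2 = 0,  H_3 = 0.

Take the total order 0 < 1 < 2 < 3 < 4 < 5 < 6 < 7 < 8 < 9 < 10 < 11 < 12 on the vertex set. Then K (dimension 3) consists of the simplices:

  0-simplices (13): [0], [1], [2], [3], [4], [5], [6], [7], [8], [9], [10], [11], [12]
  1-simplices (18): [0,1], [0,4], [0,7], [1,4], [1,7], [2,8], [2,9], [3,9], [3,10], [4,7], [5,9], [5,12], [6,9], [6,11], [8,9], [9,10], [9,11], [9,12]
  2-simplices (4): [0,1,4], [0,1,7], [0,4,7], [1,4,7]
  3-simplices (1): [0,1,4,7]

Hence C_0 ≅ Z^13, C_1 ≅ Z^18, C_2 ≅ Z^4, C_3 ≅ Z^1.

∂_1: C_1 → C_0 is given by ∂[p,q] = [q] − [p]. For instance
  ∂[0,7] = [7] − [0].
The 13×18 boundary matrix has rank 11 and Smith normal form diag(1,1,1,1,1,1,1,1,1,1,1).

The boundary map ∂_2: C_2 → C_1 maps a triangle to the signed sum of its edges. For instance
  ∂[0,1,7] = [1,7] − [0,7] + [0,1],
  ∂[1,4,7] = [4,7] − [1,7] + [1,4].
As a 18×4 matrix over Z this has rank 3, with invariant factors (1,1,1).

Boundary ∂_3: C_3 → C_2 sends each 3-simplex σ to the alternating sum Σ_i (−1)^i (σ with its i-th vertex removed). For instance
  ∂[0,1,4,7] = [1,4,7] − [0,4,7] + [0,1,7] − [0,1,4].
This gives a 4×1 integer matrix of rank 1; reducing to Smith normal form yields diagonal entries (1).

Computing H_k = (kernel of ∂_k) / (image of ∂_{k+1}):

  H_0: rank C_0 − rank ∂_1 = 13 − 11 = 2, and the invariant factors of ∂_1 are all 1, so H_0 ≅ Z^2.
  H_1: rank ker ∂_1 − rank ∂_2 = (18 − 11) − 3 = 4, and the invariant factors of ∂_2 are all 1, so H_1 ≅ Z^4.
  H_2: rank ker ∂_2 − rank ∂_3 = (4 − 3) − 1 = 0, and the invariant factors of ∂_3 are all 1, so H_2 ≅ 0.
  H_3: rank ker ∂_3 − rank ∂_4 = (1 − 1) − 0 = 0, and there is no ∂_4, so H_3 ≅ 0.

(K is a triangulation of the disjoint union of the 3-simplex and a wedge of 4 circles.)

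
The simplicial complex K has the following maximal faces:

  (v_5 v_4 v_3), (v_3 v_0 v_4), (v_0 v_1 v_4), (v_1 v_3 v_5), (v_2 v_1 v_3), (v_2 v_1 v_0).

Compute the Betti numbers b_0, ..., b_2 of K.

b_0 = 1, b_1 = 1, b_2 = 0.

Take the total order v_0 < v_1 < v_2 < v_3 < v_4 < v_5 on the vertex set. Then K (dimension 2) consists of the simplices:

  0-simplices (6): [v_0], [v_1], [v_2], [v_3], [v_4], [v_5]
  1-simplices (12): [v_0,v_1], [v_0,v_2], [v_0,v_3], [v_0,v_4], [v_1,v_2], [v_1,v_3], [v_1,v_4], [v_1,v_5], [v_2,v_3], [v_3,v_4], [v_3,v_5], [v_4,v_5]
  2-simplices (6): [v_0,v_1,v_2], [v_0,v_1,v_4], [v_0,v_3,v_4], [v_1,v_2,v_3], [v_1,v_3,v_5], [v_3,v_4,v_5]

Hence C_0 ≅ Z^6, C_1 ≅ Z^12, C_2 ≅ Z^6.

The boundary map ∂_1: C_1 → C_0 maps an edge to its endpoints' difference, ∂[p,q] = q − p.
This gives a 6×12 integer matrix of rank 5; reducing to Smith normal form yields diagonal entries (1,1,1,1,1).

Boundary ∂_2: C_2 → C_1 acts by ∂[p,q,r] = [q,r] − [p,r] + [p,q]. For instance
  ∂[v_0,v_1,v_2] = [v_1,v_2] − [v_0,v_2] + [v_0,v_1],
  ∂[v_1,v_3,v_5] = [v_3,v_5] − [v_1,v_5] + [v_1,v_3].
As a 12×6 matrix over Z this has rank 6, with invariant factors (1,1,1,1,1,1).

Reading off H_k = ker ∂_k / im ∂_{k+1}:

  H_0: rank C_0 − rank ∂_1 = 6 − 5 = 1, and the invariant factors of ∂_1 are all 1, so H_0 ≅ Z.
  H_1: rank ker ∂_1 − rank ∂_2 = (12 − 5) − 6 = 1, and the invariant factors of ∂_2 are all 1, so H_1 ≅ Z.
  H_2: rank ker ∂_2 − rank ∂_3 = (6 − 6) − 0 = 0, and there is no ∂_3, so H_2 ≅ 0.

As a check, the Euler characteristic is 6 − 12 + 6 = 0, which agrees with 1 − 1 + 0 = 0.

Hence the Betti numbers are b_0 = 1, b_1 = 1, b_2 = 0.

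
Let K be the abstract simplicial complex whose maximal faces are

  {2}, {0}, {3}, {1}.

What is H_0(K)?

H_0 = Z^4.

We work with the vertex ordering 0 < 1 < 2 < 3. The simplices of K, each written with vertices in increasing order, are:

  0-simplices (4): [0], [1], [2], [3]

giving chain groups C_0 ≅ Z^4.

Now H_k = ker ∂_k / im ∂_{k+1}, so:

  H_0: rank C_0 − rank ∂_1 = 4 − 0 = 4, and there is no ∂_1, so H_0 ≅ Z^4.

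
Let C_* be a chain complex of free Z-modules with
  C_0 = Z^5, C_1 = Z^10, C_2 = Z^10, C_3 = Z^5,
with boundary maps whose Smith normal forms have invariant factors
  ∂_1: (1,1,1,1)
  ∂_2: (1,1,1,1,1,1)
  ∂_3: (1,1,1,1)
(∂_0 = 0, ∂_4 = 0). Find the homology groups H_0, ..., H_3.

H_0 = Z,  H_1 = 0,  H_2 = 0,  H_3 = Z.

H_0: b_0 = 5 − 0 − 4 = 1; torsion from ∂_1 factors > 1: none. So H_0 = Z.
H_1: b_1 = 10 − 4 − 6 = 0; torsion from ∂_2 factors > 1: none. So H_1 = 0.
H_2: b_2 = 10 − 6 − 4 = 0; torsion from ∂_3 factors > 1: none. So H_2 = 0.
H_3: b_3 = 5 − 4 − 0 = 1; torsion from ∂_4 factors > 1: none. So H_3 = Z.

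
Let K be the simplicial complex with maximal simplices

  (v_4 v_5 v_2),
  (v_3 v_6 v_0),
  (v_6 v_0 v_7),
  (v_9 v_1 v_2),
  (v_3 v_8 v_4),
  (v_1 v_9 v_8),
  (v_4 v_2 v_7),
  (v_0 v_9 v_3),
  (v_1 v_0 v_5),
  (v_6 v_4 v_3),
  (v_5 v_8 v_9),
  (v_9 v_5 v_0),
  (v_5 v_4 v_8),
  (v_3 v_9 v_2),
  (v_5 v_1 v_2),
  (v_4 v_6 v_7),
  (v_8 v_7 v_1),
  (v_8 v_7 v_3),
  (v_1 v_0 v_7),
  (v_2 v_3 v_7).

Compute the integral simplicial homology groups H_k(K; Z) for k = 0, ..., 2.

Take the total order v_0 < v_1 < v_2 < v_3 < v_4 < v_5 < v_6 < v_7 < v_8 < v_9 on the vertex set. Then K (dimension 2) consists of the simplices:

  0-simplices (10): [v_0], [v_1], [v_2], [v_3], [v_4], [v_5], [v_6], [v_7], [v_8], [v_9]
  1-simplices (30): (30 of them)
  2-simplices (20): (20 of them)

so the chain groups are C_0 ≅ Z^10, C_1 ≅ Z^30, C_2 ≅ Z^20.

The boundary map ∂_1: C_1 → C_0 is given by ∂[p,q] = [q] − [p]. For instance
  ∂[v_1,v_7] = [v_7] − [v_1].
This gives a 10×30 integer matrix of rank 9; reducing to Smith normal form yields diagonal entries (1,1,1,1,1,1,1,1,1).

∂_2: C_2 → C_1 acts by ∂[p,q,r] = [q,r] − [p,r] + [p,q]. For instance
  ∂[v_4,v_6,v_7] = [v_6,v_7] − [v_4,v_7] + [v_4,v_6],
  ∂[v_1,v_2,v_5] = [v_2,v_5] − [v_1,v_5] + [v_1,v_2].
The resulting 30×20 matrix has rank 20, and its Smith normal form has invariant factors (1,1,1,1,1,1,1,1,1,1,1,1,1,1,1,1,1,1,1,2).

From H_k ≅ ker(∂_k) / im(∂_{k+1}) we obtain:

  H_0: rank C_0 − rank ∂_1 = 10 − 9 = 1, and the invariant factors of ∂_1 are all 1, so H_0 ≅ Z.
  H_1: rank ker ∂_1 − rank ∂_2 = (30 − 9) − 20 = 1, and ∂_2 has invariant factor 2 > 1, so H_1 ≅ Z ⊕ Z/2.
  H_2: rank ker ∂_2 − rank ∂_3 = (20 − 20) − 0 = 0, and there is no ∂_3, so H_2 ≅ 0.

H_0 = Z,  H_1 = Z ⊕ Z/2,  H_2 = 0.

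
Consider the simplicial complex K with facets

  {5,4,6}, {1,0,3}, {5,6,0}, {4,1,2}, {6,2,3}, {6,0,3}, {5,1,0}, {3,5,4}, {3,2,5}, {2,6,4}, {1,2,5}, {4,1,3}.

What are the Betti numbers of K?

b_0 = 1, b_1 = 0, b_2 = 0.

Order the vertices as 0 < 1 < 2 < 3 < 4 < 5 < 6. Listing each simplex with vertices in this order, K has dimension 2 with simplices:

  0-simplices (7): [0], [1], [2], [3], [4], [5], [6]
  1-simplices (18): [0,1], [0,3], [0,5], [0,6], [1,2], [1,3], [1,4], [1,5], [2,3], [2,4], [2,5], [2,6], [3,4], [3,5], [3,6], [4,5], [4,6], [5,6]
  2-simplices (12): [0,1,3], [0,1,5], [0,3,6], [0,5,6], [1,2,4], [1,2,5], [1,3,4], [2,3,5], [2,3,6], [2,4,6], [3,4,5], [4,5,6]

giving chain groups C_0 ≅ Z^7, C_1 ≅ Z^18, C_2 ≅ Z^12.

The boundary map ∂_1: C_1 → C_0 maps an edge to its endpoints' difference, ∂[p,q] = q − p.
This gives a 7×18 integer matrix of rank 6; reducing to Smith normal form yields diagonal entries (1,1,1,1,1,1).

Boundary ∂_2: C_2 → C_1 acts by ∂[p,q,r] = [q,r] − [p,r] + [p,q]. For instance
  ∂[0,1,3] = [1,3] − [0,3] + [0,1],
  ∂[0,5,6] = [5,6] − [0,6] + [0,5].
This gives a 18×12 integer matrix of rank 12; reducing to Smith normal form yields diagonal entries (1,1,1,1,1,1,1,1,1,1,1,2).

From H_k ≅ ker(∂_k) / im(∂_{k+1}) we obtain:

  H_0: rank C_0 − rank ∂_1 = 7 − 6 = 1, and the invariant factors of ∂_1 are all 1, so H_0 = Z.
  H_1: rank ker ∂_1 − rank ∂_2 = (18 − 6) − 12 = 0, and ∂_2 has invariant factor 2 > 1, so H_1 = Z/2.
  H_2: rank ker ∂_2 − rank ∂_3 = (12 − 12) − 0 = 0, and there is no ∂_3, so H_2 = 0.

Hence the Betti numbers are b_0 = 1, b_1 = 0, b_2 = 0.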